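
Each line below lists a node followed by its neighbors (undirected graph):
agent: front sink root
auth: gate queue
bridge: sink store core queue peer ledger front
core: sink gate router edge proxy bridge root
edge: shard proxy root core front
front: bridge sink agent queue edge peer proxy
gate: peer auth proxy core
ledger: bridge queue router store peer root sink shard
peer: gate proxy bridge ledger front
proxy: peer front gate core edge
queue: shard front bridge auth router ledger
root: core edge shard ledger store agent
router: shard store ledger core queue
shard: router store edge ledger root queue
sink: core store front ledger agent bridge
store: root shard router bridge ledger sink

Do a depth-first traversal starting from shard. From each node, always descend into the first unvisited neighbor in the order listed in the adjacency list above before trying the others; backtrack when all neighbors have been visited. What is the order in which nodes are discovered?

Visit shard
shard → router
router → store
store → root
root → core
core → sink
sink → front
front → bridge
bridge → queue
queue → auth
auth → gate
gate → peer
peer → proxy
proxy → edge
peer → ledger
front → agent

shard → router → store → root → core → sink → front → bridge → queue → auth → gate → peer → proxy → edge → ledger → agent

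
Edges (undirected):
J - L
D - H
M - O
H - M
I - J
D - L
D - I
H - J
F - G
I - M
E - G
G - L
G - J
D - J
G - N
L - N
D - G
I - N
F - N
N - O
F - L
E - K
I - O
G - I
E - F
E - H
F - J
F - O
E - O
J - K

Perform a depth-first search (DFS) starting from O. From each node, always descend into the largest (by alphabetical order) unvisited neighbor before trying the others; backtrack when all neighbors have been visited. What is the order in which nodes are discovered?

Visit O
O → N
N → L
L → J
J → K
K → E
E → H
H → M
M → I
I → G
G → F
G → D

O, N, L, J, K, E, H, M, I, G, F, D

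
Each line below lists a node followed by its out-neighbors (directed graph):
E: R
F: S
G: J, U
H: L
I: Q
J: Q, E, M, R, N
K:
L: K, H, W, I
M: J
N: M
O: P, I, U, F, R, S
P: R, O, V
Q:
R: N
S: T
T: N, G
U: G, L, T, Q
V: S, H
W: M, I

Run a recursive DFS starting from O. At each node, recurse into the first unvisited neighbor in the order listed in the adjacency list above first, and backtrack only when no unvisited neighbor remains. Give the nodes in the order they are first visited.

Visit O
O → P
P → R
R → N
N → M
M → J
J → Q
J → E
P → V
V → S
S → T
T → G
G → U
U → L
L → K
L → H
L → W
W → I
O → F

O -> P -> R -> N -> M -> J -> Q -> E -> V -> S -> T -> G -> U -> L -> K -> H -> W -> I -> F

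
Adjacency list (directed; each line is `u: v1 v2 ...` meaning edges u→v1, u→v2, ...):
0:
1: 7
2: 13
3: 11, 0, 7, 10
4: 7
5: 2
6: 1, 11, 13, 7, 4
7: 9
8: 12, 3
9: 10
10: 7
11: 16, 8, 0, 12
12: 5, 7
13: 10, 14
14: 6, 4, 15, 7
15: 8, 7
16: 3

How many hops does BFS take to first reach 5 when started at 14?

Level 0: 14
Level 1: 4, 6, 7, 15
Level 2: 1, 8, 9, 11, 13
Level 3: 0, 3, 10, 12, 16
Level 4: 5
Level 5: 2
5 first appears at level 4.

4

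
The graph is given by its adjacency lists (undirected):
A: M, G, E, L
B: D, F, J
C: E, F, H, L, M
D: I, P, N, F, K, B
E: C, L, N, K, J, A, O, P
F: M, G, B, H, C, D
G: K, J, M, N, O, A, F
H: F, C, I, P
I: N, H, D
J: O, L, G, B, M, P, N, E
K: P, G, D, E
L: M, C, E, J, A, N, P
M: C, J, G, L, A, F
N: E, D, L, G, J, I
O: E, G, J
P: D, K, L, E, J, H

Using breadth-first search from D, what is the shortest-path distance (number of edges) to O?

3

Level 0: D
Level 1: B, F, I, K, N, P
Level 2: C, E, G, H, J, L, M
Level 3: A, O
O first appears at level 3.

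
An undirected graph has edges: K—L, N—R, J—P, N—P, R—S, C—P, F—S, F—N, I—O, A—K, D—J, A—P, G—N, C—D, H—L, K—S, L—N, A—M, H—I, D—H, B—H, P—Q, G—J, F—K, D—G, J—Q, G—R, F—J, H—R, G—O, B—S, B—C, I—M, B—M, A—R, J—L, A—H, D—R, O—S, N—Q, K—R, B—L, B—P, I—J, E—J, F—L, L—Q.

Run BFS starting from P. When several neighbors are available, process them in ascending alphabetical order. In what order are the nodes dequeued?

P -> A -> B -> C -> J -> N -> Q -> H -> K -> M -> R -> L -> S -> D -> E -> F -> G -> I -> O

Visit P; enqueue A, B, C, J, N, Q → queue [A, B, C, J, N, Q]
Visit A; enqueue H, K, M, R → queue [B, C, J, N, Q, H, K, M, R]
Visit B; enqueue L, S → queue [C, J, N, Q, H, K, M, R, L, S]
Visit C; enqueue D → queue [J, N, Q, H, K, M, R, L, S, D]
Visit J; enqueue E, F, G, I → queue [N, Q, H, K, M, R, L, S, D, E, F, G, I]
Visit N → queue [Q, H, K, M, R, L, S, D, E, F, G, I]
Visit Q → queue [H, K, M, R, L, S, D, E, F, G, I]
Visit H → queue [K, M, R, L, S, D, E, F, G, I]
Visit K → queue [M, R, L, S, D, E, F, G, I]
Visit M → queue [R, L, S, D, E, F, G, I]
Visit R → queue [L, S, D, E, F, G, I]
Visit L → queue [S, D, E, F, G, I]
Visit S; enqueue O → queue [D, E, F, G, I, O]
Visit D → queue [E, F, G, I, O]
Visit E → queue [F, G, I, O]
Visit F → queue [G, I, O]
Visit G → queue [I, O]
Visit I → queue [O]
Visit O → queue []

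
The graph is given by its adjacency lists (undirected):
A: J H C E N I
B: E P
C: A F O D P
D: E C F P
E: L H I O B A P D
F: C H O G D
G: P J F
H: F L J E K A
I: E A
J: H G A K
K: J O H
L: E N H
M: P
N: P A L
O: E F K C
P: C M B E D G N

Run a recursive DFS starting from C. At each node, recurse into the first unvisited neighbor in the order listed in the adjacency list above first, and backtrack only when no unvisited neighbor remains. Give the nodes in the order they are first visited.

C, A, J, H, F, O, E, L, N, P, M, B, D, G, I, K

Visit C
C → A
A → J
J → H
H → F
F → O
O → E
E → L
L → N
N → P
P → M
P → B
P → D
P → G
E → I
O → K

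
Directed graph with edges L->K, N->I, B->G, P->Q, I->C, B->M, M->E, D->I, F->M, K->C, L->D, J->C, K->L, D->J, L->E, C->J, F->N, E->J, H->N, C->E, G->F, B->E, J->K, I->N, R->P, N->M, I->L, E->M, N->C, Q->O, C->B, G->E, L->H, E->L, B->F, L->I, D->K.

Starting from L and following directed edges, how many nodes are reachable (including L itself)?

BFS from L visits: L, K, I, H, E, D, C, N, M, J, B, G, F
Reachable nodes: 13 of 17 total.

13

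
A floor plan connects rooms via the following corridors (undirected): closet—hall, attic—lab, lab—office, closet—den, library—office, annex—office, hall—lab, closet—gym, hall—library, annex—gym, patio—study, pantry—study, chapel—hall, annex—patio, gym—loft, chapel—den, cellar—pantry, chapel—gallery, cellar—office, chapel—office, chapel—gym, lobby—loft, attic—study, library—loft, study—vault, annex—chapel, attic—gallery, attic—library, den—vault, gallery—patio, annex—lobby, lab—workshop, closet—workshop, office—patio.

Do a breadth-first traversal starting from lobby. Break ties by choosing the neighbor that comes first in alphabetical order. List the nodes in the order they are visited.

Visit lobby; enqueue annex, loft → queue [annex, loft]
Visit annex; enqueue chapel, gym, office, patio → queue [loft, chapel, gym, office, patio]
Visit loft; enqueue library → queue [chapel, gym, office, patio, library]
Visit chapel; enqueue den, gallery, hall → queue [gym, office, patio, library, den, gallery, hall]
Visit gym; enqueue closet → queue [office, patio, library, den, gallery, hall, closet]
Visit office; enqueue cellar, lab → queue [patio, library, den, gallery, hall, closet, cellar, lab]
Visit patio; enqueue study → queue [library, den, gallery, hall, closet, cellar, lab, study]
Visit library; enqueue attic → queue [den, gallery, hall, closet, cellar, lab, study, attic]
Visit den; enqueue vault → queue [gallery, hall, closet, cellar, lab, study, attic, vault]
Visit gallery → queue [hall, closet, cellar, lab, study, attic, vault]
Visit hall → queue [closet, cellar, lab, study, attic, vault]
Visit closet; enqueue workshop → queue [cellar, lab, study, attic, vault, workshop]
Visit cellar; enqueue pantry → queue [lab, study, attic, vault, workshop, pantry]
Visit lab → queue [study, attic, vault, workshop, pantry]
Visit study → queue [attic, vault, workshop, pantry]
Visit attic → queue [vault, workshop, pantry]
Visit vault → queue [workshop, pantry]
Visit workshop → queue [pantry]
Visit pantry → queue []

lobby annex loft chapel gym office patio library den gallery hall closet cellar lab study attic vault workshop pantry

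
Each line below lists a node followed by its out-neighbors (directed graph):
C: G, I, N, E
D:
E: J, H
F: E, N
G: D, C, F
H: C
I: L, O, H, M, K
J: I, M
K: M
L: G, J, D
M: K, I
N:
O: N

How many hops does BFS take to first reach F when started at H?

3

Level 0: H
Level 1: C
Level 2: E, G, I, N
Level 3: D, F, J, K, L, M, O
F first appears at level 3.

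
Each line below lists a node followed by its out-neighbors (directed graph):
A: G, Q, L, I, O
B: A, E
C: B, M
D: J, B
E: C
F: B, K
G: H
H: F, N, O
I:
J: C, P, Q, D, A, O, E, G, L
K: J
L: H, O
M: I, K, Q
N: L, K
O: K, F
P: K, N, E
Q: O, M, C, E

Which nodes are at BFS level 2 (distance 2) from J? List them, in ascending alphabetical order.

Level 0: J
Level 1: A, C, D, E, G, L, O, P, Q
Level 2: B, F, H, I, K, M, N

B, F, H, I, K, M, N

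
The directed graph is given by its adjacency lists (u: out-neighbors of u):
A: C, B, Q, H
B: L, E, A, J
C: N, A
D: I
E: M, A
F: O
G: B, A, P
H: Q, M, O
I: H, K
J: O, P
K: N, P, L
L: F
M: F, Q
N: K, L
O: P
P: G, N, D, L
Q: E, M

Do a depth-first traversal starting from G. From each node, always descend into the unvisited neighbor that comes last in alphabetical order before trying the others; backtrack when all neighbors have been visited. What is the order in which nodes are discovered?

Visit G
G → P
P → N
N → L
L → F
F → O
N → K
P → D
D → I
I → H
H → Q
Q → M
Q → E
E → A
A → C
A → B
B → J

G, P, N, L, F, O, K, D, I, H, Q, M, E, A, C, B, J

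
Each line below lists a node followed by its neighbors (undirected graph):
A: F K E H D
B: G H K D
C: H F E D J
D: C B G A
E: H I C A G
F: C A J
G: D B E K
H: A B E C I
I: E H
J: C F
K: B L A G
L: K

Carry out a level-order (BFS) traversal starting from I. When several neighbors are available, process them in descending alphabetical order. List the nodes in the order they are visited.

Visit I; enqueue H, E → queue [H, E]
Visit H; enqueue C, B, A → queue [E, C, B, A]
Visit E; enqueue G → queue [C, B, A, G]
Visit C; enqueue J, F, D → queue [B, A, G, J, F, D]
Visit B; enqueue K → queue [A, G, J, F, D, K]
Visit A → queue [G, J, F, D, K]
Visit G → queue [J, F, D, K]
Visit J → queue [F, D, K]
Visit F → queue [D, K]
Visit D → queue [K]
Visit K; enqueue L → queue [L]
Visit L → queue []

I H E C B A G J F D K L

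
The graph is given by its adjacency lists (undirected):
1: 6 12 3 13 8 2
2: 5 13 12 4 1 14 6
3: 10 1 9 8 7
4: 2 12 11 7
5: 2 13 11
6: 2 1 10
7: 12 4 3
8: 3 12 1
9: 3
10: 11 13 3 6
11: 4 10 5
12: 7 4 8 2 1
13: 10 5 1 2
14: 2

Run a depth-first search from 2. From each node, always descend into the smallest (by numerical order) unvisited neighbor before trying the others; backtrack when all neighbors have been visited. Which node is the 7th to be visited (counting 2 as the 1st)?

Visit 2
2 → 1
1 → 3
3 → 7
7 → 4
4 → 11
11 → 5
5 → 13
13 → 10
10 → 6
4 → 12
12 → 8
3 → 9
2 → 14

Visit order: 2, 1, 3, 7, 4, 11, 5, 13, 10, 6, 12, 8, 9, 14

5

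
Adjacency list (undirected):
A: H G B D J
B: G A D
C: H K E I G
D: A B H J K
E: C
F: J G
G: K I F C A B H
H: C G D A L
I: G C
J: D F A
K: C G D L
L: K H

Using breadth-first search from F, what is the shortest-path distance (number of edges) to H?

2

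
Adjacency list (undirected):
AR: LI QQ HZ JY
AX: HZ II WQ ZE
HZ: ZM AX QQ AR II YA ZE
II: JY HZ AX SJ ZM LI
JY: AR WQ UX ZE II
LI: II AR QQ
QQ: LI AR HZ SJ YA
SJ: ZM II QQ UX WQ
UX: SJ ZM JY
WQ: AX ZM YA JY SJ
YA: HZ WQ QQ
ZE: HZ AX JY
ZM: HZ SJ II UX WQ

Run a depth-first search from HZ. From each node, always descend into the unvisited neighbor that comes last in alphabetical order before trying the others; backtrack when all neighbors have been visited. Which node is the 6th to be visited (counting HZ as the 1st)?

SJ

Visit HZ
HZ → ZM
ZM → WQ
WQ → YA
YA → QQ
QQ → SJ
SJ → UX
UX → JY
JY → ZE
ZE → AX
AX → II
II → LI
LI → AR

Visit order: HZ, ZM, WQ, YA, QQ, SJ, UX, JY, ZE, AX, II, LI, AR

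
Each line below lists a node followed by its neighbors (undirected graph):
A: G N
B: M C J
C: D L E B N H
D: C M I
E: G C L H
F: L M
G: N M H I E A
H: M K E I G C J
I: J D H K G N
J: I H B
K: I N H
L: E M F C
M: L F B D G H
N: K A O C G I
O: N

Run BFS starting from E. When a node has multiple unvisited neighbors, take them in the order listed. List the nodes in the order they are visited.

Visit E; enqueue G, C, L, H → queue [G, C, L, H]
Visit G; enqueue N, M, I, A → queue [C, L, H, N, M, I, A]
Visit C; enqueue D, B → queue [L, H, N, M, I, A, D, B]
Visit L; enqueue F → queue [H, N, M, I, A, D, B, F]
Visit H; enqueue K, J → queue [N, M, I, A, D, B, F, K, J]
Visit N; enqueue O → queue [M, I, A, D, B, F, K, J, O]
Visit M → queue [I, A, D, B, F, K, J, O]
Visit I → queue [A, D, B, F, K, J, O]
Visit A → queue [D, B, F, K, J, O]
Visit D → queue [B, F, K, J, O]
Visit B → queue [F, K, J, O]
Visit F → queue [K, J, O]
Visit K → queue [J, O]
Visit J → queue [O]
Visit O → queue []

E G C L H N M I A D B F K J O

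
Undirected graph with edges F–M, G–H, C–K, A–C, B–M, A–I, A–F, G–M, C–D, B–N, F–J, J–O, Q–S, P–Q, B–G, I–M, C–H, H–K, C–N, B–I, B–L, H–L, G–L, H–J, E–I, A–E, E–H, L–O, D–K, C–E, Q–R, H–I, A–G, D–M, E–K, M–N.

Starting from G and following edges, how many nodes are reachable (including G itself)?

15

BFS from G visits: G, M, L, H, B, A, N, I, F, D, O, K, J, E, C
Reachable nodes: 15 of 19 total.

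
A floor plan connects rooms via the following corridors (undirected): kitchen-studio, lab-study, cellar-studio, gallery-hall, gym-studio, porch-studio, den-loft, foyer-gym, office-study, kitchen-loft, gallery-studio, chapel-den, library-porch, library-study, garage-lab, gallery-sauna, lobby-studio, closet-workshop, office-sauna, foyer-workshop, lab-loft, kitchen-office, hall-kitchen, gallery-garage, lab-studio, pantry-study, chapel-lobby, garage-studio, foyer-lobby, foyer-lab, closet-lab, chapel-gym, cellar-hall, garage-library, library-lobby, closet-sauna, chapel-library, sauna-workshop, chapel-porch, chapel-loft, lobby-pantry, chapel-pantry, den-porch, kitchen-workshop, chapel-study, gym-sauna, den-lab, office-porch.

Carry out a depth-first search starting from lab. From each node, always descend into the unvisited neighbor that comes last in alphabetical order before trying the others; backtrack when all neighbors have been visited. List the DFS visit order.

Visit lab
lab → study
study → pantry
pantry → lobby
lobby → studio
studio → porch
porch → office
office → sauna
sauna → workshop
workshop → kitchen
kitchen → loft
loft → den
den → chapel
chapel → library
library → garage
garage → gallery
gallery → hall
hall → cellar
chapel → gym
gym → foyer
workshop → closet

lab -> study -> pantry -> lobby -> studio -> porch -> office -> sauna -> workshop -> kitchen -> loft -> den -> chapel -> library -> garage -> gallery -> hall -> cellar -> gym -> foyer -> closet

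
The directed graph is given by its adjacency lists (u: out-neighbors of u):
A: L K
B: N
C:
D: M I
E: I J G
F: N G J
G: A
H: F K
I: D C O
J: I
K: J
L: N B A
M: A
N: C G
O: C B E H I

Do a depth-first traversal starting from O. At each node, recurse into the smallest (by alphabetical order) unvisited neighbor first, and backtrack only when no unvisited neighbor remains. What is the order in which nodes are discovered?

O -> B -> N -> C -> G -> A -> K -> J -> I -> D -> M -> L -> E -> H -> F

Visit O
O → B
B → N
N → C
N → G
G → A
A → K
K → J
J → I
I → D
D → M
A → L
O → E
O → H
H → F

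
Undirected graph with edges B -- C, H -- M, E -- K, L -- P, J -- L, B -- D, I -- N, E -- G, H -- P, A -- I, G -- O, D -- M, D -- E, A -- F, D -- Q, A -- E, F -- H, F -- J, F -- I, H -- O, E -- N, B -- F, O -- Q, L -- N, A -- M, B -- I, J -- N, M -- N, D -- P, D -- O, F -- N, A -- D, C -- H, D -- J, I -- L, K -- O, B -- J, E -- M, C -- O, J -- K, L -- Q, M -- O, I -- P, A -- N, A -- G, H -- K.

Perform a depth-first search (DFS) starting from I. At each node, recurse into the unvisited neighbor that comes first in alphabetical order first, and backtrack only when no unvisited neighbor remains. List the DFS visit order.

I A D B C H F J K E G O M N L P Q

Visit I
I → A
A → D
D → B
B → C
C → H
H → F
F → J
J → K
K → E
E → G
G → O
O → M
M → N
N → L
L → P
L → Q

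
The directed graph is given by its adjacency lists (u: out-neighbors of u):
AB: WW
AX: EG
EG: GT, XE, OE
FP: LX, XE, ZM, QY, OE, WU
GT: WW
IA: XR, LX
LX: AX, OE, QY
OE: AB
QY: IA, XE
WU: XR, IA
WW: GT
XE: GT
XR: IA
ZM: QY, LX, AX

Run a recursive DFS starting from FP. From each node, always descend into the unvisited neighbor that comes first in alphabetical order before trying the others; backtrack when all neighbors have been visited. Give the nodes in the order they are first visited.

Visit FP
FP → LX
LX → AX
AX → EG
EG → GT
GT → WW
EG → OE
OE → AB
EG → XE
LX → QY
QY → IA
IA → XR
FP → WU
FP → ZM

FP -> LX -> AX -> EG -> GT -> WW -> OE -> AB -> XE -> QY -> IA -> XR -> WU -> ZM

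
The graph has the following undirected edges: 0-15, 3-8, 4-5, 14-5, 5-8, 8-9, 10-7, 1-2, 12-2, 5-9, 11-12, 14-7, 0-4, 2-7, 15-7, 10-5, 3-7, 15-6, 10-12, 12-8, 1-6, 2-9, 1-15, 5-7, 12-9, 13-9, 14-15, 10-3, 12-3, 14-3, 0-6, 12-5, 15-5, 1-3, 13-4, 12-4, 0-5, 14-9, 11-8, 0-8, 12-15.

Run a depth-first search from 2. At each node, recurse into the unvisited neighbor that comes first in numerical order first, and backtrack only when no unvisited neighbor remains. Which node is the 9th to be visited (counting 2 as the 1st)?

8

Visit 2
2 → 1
1 → 3
3 → 7
7 → 5
5 → 0
0 → 4
4 → 12
12 → 8
8 → 9
9 → 13
9 → 14
14 → 15
15 → 6
8 → 11
12 → 10

Visit order: 2, 1, 3, 7, 5, 0, 4, 12, 8, 9, 13, 14, 15, 6, 11, 10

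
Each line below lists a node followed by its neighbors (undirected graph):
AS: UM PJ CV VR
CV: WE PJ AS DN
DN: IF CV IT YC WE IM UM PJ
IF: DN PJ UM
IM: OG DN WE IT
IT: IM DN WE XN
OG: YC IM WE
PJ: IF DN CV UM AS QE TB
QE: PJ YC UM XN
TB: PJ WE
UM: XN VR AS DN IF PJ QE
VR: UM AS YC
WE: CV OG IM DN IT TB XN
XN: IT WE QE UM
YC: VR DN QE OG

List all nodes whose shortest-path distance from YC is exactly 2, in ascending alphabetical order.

Level 0: YC
Level 1: DN, OG, QE, VR
Level 2: AS, CV, IF, IM, IT, PJ, UM, WE, XN
Level 3: TB

AS, CV, IF, IM, IT, PJ, UM, WE, XN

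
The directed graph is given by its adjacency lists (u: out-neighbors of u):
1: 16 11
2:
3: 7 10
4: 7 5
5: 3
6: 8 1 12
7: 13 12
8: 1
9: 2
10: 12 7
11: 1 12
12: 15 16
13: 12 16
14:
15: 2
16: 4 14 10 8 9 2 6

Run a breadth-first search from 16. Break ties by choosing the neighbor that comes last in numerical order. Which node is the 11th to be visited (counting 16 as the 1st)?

Visit 16; enqueue 14, 10, 9, 8, 6, 4, 2 → queue [14, 10, 9, 8, 6, 4, 2]
Visit 14 → queue [10, 9, 8, 6, 4, 2]
Visit 10; enqueue 12, 7 → queue [9, 8, 6, 4, 2, 12, 7]
Visit 9 → queue [8, 6, 4, 2, 12, 7]
Visit 8; enqueue 1 → queue [6, 4, 2, 12, 7, 1]
Visit 6 → queue [4, 2, 12, 7, 1]
Visit 4; enqueue 5 → queue [2, 12, 7, 1, 5]
Visit 2 → queue [12, 7, 1, 5]
Visit 12; enqueue 15 → queue [7, 1, 5, 15]
Visit 7; enqueue 13 → queue [1, 5, 15, 13]
Visit 1; enqueue 11 → queue [5, 15, 13, 11]
Visit 5; enqueue 3 → queue [15, 13, 11, 3]
Visit 15 → queue [13, 11, 3]
Visit 13 → queue [11, 3]
Visit 11 → queue [3]
Visit 3 → queue []

Visit order: 16, 14, 10, 9, 8, 6, 4, 2, 12, 7, 1, 5, 15, 13, 11, 3

1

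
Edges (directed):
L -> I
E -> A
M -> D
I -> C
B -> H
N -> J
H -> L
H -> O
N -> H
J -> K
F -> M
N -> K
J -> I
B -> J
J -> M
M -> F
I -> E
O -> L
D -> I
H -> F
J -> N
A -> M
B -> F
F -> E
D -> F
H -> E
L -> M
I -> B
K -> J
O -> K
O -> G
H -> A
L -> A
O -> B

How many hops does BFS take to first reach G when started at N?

3

Level 0: N
Level 1: H, J, K
Level 2: A, E, F, I, L, M, O
Level 3: B, C, D, G
G first appears at level 3.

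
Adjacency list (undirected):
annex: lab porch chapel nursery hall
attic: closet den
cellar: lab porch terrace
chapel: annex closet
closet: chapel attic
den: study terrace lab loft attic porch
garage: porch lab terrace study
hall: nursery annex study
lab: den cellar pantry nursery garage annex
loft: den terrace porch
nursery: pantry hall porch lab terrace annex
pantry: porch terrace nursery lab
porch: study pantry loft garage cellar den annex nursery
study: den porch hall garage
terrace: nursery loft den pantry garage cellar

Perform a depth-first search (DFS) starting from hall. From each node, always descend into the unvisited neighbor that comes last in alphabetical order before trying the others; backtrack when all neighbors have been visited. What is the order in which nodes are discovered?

hall study porch pantry terrace nursery lab garage den loft attic closet chapel annex cellar

Visit hall
hall → study
study → porch
porch → pantry
pantry → terrace
terrace → nursery
nursery → lab
lab → garage
lab → den
den → loft
den → attic
attic → closet
closet → chapel
chapel → annex
lab → cellar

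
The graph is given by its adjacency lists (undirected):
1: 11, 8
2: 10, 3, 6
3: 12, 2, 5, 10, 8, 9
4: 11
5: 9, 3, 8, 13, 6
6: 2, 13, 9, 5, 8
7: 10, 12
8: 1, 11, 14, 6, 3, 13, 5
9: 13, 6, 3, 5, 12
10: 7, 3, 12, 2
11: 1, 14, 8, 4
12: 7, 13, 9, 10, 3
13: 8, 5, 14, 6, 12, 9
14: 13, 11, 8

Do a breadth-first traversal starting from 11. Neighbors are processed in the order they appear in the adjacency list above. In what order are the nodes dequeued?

11, 1, 14, 8, 4, 13, 6, 3, 5, 12, 9, 2, 10, 7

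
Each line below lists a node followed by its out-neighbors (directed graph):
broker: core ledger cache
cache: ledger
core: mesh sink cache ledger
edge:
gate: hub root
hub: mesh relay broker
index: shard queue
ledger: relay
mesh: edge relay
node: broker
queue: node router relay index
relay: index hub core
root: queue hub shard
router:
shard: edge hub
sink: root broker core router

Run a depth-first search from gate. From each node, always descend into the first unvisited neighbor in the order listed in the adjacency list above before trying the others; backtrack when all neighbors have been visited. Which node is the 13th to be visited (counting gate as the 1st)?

Visit gate
gate → hub
hub → mesh
mesh → edge
mesh → relay
relay → index
index → shard
index → queue
queue → node
node → broker
broker → core
core → sink
sink → root
sink → router
core → cache
cache → ledger

Visit order: gate, hub, mesh, edge, relay, index, shard, queue, node, broker, core, sink, root, router, cache, ledger

root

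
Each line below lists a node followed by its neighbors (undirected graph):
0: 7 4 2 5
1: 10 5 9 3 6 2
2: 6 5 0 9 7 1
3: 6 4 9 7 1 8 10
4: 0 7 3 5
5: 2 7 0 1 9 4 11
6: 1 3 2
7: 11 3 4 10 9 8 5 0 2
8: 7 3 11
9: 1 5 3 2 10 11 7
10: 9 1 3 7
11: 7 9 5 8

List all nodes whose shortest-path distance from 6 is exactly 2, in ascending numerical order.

0, 4, 5, 7, 8, 9, 10

Level 0: 6
Level 1: 1, 2, 3
Level 2: 0, 4, 5, 7, 8, 9, 10
Level 3: 11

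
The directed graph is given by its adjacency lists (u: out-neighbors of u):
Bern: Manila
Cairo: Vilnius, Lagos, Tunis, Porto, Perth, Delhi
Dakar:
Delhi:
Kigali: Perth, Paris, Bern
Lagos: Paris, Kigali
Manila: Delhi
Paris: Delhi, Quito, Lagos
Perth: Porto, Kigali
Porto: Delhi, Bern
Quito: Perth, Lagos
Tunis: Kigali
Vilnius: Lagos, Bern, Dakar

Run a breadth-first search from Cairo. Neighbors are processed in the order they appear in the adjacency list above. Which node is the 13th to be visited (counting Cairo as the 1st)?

Quito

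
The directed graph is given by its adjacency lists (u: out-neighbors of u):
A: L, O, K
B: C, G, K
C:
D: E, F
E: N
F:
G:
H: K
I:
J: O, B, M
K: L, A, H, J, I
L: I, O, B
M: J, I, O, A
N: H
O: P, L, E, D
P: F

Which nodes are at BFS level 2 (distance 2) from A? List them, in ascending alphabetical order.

B, D, E, H, I, J, P

Level 0: A
Level 1: K, L, O
Level 2: B, D, E, H, I, J, P
Level 3: C, F, G, M, N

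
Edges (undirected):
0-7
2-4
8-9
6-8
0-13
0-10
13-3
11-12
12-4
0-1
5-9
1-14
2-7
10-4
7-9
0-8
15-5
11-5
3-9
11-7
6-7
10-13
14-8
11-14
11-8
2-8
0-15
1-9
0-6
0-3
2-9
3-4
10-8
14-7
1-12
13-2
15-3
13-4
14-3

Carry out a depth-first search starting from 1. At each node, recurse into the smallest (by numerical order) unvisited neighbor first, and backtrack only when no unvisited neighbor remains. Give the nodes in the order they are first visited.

1, 0, 3, 4, 2, 7, 6, 8, 9, 5, 11, 12, 14, 15, 10, 13

Visit 1
1 → 0
0 → 3
3 → 4
4 → 2
2 → 7
7 → 6
6 → 8
8 → 9
9 → 5
5 → 11
11 → 12
11 → 14
5 → 15
8 → 10
10 → 13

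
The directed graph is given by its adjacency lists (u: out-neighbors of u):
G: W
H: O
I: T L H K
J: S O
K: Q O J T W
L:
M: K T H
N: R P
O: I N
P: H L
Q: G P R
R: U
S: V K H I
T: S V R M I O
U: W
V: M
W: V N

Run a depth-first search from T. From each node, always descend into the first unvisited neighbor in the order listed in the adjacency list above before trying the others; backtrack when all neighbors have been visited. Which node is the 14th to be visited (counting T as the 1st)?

O

Visit T
T → S
S → V
V → M
M → K
K → Q
Q → G
G → W
W → N
N → R
R → U
N → P
P → H
H → O
O → I
I → L
K → J

Visit order: T, S, V, M, K, Q, G, W, N, R, U, P, H, O, I, L, J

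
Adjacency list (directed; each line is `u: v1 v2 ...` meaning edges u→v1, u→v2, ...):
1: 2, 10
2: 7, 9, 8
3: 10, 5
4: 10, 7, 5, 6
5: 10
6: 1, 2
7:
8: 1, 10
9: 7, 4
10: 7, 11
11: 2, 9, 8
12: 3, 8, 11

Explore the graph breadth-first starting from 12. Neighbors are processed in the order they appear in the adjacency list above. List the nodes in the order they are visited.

12 → 3 → 8 → 11 → 10 → 5 → 1 → 2 → 9 → 7 → 4 → 6

Visit 12; enqueue 3, 8, 11 → queue [3, 8, 11]
Visit 3; enqueue 10, 5 → queue [8, 11, 10, 5]
Visit 8; enqueue 1 → queue [11, 10, 5, 1]
Visit 11; enqueue 2, 9 → queue [10, 5, 1, 2, 9]
Visit 10; enqueue 7 → queue [5, 1, 2, 9, 7]
Visit 5 → queue [1, 2, 9, 7]
Visit 1 → queue [2, 9, 7]
Visit 2 → queue [9, 7]
Visit 9; enqueue 4 → queue [7, 4]
Visit 7 → queue [4]
Visit 4; enqueue 6 → queue [6]
Visit 6 → queue []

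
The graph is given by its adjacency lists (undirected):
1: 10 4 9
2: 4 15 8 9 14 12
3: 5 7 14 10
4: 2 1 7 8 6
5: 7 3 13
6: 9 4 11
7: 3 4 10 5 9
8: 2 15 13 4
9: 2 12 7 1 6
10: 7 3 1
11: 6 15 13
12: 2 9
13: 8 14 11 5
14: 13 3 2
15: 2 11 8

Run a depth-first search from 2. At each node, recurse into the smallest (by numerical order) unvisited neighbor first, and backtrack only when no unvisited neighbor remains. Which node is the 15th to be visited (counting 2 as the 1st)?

Visit 2
2 → 4
4 → 1
1 → 9
9 → 6
6 → 11
11 → 13
13 → 5
5 → 3
3 → 7
7 → 10
3 → 14
13 → 8
8 → 15
9 → 12

Visit order: 2, 4, 1, 9, 6, 11, 13, 5, 3, 7, 10, 14, 8, 15, 12

12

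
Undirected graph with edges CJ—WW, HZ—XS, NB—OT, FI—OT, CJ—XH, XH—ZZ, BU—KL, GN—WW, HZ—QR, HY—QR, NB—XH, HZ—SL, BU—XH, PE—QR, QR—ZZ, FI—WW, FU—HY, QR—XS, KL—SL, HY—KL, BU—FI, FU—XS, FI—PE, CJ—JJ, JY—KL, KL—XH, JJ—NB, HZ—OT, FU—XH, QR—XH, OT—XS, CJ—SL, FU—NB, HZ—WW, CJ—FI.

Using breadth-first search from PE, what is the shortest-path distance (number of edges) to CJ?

Level 0: PE
Level 1: FI, QR
Level 2: BU, CJ, HY, HZ, OT, WW, XH, XS, ZZ
Level 3: FU, GN, JJ, KL, NB, SL
Level 4: JY
CJ first appears at level 2.

2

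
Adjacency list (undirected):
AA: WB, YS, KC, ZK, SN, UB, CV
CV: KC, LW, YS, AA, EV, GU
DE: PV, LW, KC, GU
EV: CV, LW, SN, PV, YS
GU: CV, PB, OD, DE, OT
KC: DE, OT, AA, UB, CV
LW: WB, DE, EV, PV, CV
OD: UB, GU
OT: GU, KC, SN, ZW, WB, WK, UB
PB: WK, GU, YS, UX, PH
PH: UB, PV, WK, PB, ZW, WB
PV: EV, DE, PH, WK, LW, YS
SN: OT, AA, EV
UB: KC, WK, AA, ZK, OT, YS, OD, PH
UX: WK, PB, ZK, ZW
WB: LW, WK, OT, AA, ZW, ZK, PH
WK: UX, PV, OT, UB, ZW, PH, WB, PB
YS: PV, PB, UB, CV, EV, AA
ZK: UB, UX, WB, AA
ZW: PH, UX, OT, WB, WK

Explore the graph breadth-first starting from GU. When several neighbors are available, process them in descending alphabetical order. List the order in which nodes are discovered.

GU, PB, OT, OD, DE, CV, YS, WK, UX, PH, ZW, WB, UB, SN, KC, PV, LW, EV, AA, ZK

Visit GU; enqueue PB, OT, OD, DE, CV → queue [PB, OT, OD, DE, CV]
Visit PB; enqueue YS, WK, UX, PH → queue [OT, OD, DE, CV, YS, WK, UX, PH]
Visit OT; enqueue ZW, WB, UB, SN, KC → queue [OD, DE, CV, YS, WK, UX, PH, ZW, WB, UB, SN, KC]
Visit OD → queue [DE, CV, YS, WK, UX, PH, ZW, WB, UB, SN, KC]
Visit DE; enqueue PV, LW → queue [CV, YS, WK, UX, PH, ZW, WB, UB, SN, KC, PV, LW]
Visit CV; enqueue EV, AA → queue [YS, WK, UX, PH, ZW, WB, UB, SN, KC, PV, LW, EV, AA]
Visit YS → queue [WK, UX, PH, ZW, WB, UB, SN, KC, PV, LW, EV, AA]
Visit WK → queue [UX, PH, ZW, WB, UB, SN, KC, PV, LW, EV, AA]
Visit UX; enqueue ZK → queue [PH, ZW, WB, UB, SN, KC, PV, LW, EV, AA, ZK]
Visit PH → queue [ZW, WB, UB, SN, KC, PV, LW, EV, AA, ZK]
Visit ZW → queue [WB, UB, SN, KC, PV, LW, EV, AA, ZK]
Visit WB → queue [UB, SN, KC, PV, LW, EV, AA, ZK]
Visit UB → queue [SN, KC, PV, LW, EV, AA, ZK]
Visit SN → queue [KC, PV, LW, EV, AA, ZK]
Visit KC → queue [PV, LW, EV, AA, ZK]
Visit PV → queue [LW, EV, AA, ZK]
Visit LW → queue [EV, AA, ZK]
Visit EV → queue [AA, ZK]
Visit AA → queue [ZK]
Visit ZK → queue []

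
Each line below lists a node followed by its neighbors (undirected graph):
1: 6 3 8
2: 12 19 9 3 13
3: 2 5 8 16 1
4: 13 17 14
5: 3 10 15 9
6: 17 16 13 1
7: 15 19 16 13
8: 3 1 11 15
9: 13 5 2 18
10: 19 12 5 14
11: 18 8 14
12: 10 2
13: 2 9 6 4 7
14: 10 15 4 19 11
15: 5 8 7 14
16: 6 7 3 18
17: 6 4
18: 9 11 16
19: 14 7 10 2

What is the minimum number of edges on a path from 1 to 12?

3

Level 0: 1
Level 1: 3, 6, 8
Level 2: 2, 5, 11, 13, 15, 16, 17
Level 3: 4, 7, 9, 10, 12, 14, 18, 19
12 first appears at level 3.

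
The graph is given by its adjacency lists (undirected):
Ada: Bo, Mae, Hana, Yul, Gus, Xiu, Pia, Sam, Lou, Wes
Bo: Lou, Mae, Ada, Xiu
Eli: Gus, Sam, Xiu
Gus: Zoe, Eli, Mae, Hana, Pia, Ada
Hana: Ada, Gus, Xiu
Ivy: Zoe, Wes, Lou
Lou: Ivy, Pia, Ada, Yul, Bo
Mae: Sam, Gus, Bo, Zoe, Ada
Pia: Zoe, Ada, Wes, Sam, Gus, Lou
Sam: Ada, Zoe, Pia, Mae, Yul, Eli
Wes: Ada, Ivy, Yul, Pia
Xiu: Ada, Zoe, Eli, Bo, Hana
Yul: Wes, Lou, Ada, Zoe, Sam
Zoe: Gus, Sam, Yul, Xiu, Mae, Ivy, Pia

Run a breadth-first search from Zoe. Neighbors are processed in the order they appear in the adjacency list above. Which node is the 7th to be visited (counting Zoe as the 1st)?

Ivy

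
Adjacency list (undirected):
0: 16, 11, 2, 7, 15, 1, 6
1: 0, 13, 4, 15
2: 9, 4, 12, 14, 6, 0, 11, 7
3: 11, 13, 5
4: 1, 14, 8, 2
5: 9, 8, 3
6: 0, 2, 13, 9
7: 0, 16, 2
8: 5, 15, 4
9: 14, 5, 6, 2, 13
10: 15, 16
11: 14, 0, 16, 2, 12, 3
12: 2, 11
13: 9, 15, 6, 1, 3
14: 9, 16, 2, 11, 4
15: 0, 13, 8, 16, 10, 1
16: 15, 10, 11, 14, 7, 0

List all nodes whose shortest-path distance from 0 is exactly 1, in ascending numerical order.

Level 0: 0
Level 1: 1, 2, 6, 7, 11, 15, 16
Level 2: 3, 4, 8, 9, 10, 12, 13, 14
Level 3: 5

1, 2, 6, 7, 11, 15, 16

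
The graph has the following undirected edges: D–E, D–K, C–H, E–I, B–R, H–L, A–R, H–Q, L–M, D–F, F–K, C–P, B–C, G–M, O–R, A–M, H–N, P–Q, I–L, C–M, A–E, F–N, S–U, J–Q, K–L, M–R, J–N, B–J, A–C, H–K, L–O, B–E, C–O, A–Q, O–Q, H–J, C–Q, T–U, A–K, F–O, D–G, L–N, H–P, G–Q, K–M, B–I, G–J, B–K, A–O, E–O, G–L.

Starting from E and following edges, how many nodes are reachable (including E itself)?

BFS from E visits: E, A, B, D, I, O, C, K, M, Q, R, J, F, G, L, H, P, N
Reachable nodes: 18 of 21 total.

18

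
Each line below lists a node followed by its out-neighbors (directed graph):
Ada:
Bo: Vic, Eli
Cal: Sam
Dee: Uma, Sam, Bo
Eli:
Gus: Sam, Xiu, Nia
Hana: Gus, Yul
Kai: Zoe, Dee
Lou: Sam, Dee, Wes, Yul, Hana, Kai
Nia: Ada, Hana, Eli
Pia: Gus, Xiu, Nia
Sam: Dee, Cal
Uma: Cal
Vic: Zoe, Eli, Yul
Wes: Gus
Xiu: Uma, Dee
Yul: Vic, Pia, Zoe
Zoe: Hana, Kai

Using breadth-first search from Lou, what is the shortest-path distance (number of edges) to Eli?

3

Level 0: Lou
Level 1: Dee, Hana, Kai, Sam, Wes, Yul
Level 2: Bo, Cal, Gus, Pia, Uma, Vic, Zoe
Level 3: Eli, Nia, Xiu
Level 4: Ada
Eli first appears at level 3.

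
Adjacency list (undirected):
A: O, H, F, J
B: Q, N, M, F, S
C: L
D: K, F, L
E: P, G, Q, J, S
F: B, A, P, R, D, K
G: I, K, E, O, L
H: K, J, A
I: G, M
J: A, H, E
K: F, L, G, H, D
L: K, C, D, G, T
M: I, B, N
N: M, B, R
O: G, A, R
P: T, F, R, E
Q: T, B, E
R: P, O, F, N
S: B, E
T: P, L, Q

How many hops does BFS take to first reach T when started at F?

2

Level 0: F
Level 1: A, B, D, K, P, R
Level 2: E, G, H, J, L, M, N, O, Q, S, T
Level 3: C, I
T first appears at level 2.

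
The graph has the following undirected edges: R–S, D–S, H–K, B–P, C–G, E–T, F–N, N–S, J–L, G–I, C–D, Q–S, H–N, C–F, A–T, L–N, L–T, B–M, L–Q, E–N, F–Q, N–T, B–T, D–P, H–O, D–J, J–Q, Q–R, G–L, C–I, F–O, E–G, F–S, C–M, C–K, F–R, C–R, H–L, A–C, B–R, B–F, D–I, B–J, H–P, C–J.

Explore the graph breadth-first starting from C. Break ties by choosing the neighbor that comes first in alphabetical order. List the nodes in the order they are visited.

C -> A -> D -> F -> G -> I -> J -> K -> M -> R -> T -> P -> S -> B -> N -> O -> Q -> E -> L -> H

Visit C; enqueue A, D, F, G, I, J, K, M, R → queue [A, D, F, G, I, J, K, M, R]
Visit A; enqueue T → queue [D, F, G, I, J, K, M, R, T]
Visit D; enqueue P, S → queue [F, G, I, J, K, M, R, T, P, S]
Visit F; enqueue B, N, O, Q → queue [G, I, J, K, M, R, T, P, S, B, N, O, Q]
Visit G; enqueue E, L → queue [I, J, K, M, R, T, P, S, B, N, O, Q, E, L]
Visit I → queue [J, K, M, R, T, P, S, B, N, O, Q, E, L]
Visit J → queue [K, M, R, T, P, S, B, N, O, Q, E, L]
Visit K; enqueue H → queue [M, R, T, P, S, B, N, O, Q, E, L, H]
Visit M → queue [R, T, P, S, B, N, O, Q, E, L, H]
Visit R → queue [T, P, S, B, N, O, Q, E, L, H]
Visit T → queue [P, S, B, N, O, Q, E, L, H]
Visit P → queue [S, B, N, O, Q, E, L, H]
Visit S → queue [B, N, O, Q, E, L, H]
Visit B → queue [N, O, Q, E, L, H]
Visit N → queue [O, Q, E, L, H]
Visit O → queue [Q, E, L, H]
Visit Q → queue [E, L, H]
Visit E → queue [L, H]
Visit L → queue [H]
Visit H → queue []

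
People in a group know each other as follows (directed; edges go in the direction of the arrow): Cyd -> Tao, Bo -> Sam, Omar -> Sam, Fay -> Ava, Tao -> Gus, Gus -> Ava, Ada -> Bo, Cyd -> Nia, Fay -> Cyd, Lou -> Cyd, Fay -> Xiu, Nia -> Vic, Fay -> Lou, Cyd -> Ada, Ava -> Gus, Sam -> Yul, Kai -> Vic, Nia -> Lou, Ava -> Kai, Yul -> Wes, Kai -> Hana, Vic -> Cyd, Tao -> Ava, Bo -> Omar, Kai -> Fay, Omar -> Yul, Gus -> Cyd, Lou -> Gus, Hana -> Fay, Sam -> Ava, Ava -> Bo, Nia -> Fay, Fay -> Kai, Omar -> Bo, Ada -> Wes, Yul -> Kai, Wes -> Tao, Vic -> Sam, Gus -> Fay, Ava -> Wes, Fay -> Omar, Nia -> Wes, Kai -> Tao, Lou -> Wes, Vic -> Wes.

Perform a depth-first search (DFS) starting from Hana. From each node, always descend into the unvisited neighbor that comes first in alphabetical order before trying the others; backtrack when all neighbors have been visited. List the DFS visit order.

Hana, Fay, Ava, Bo, Omar, Sam, Yul, Kai, Tao, Gus, Cyd, Ada, Wes, Nia, Lou, Vic, Xiu

Visit Hana
Hana → Fay
Fay → Ava
Ava → Bo
Bo → Omar
Omar → Sam
Sam → Yul
Yul → Kai
Kai → Tao
Tao → Gus
Gus → Cyd
Cyd → Ada
Ada → Wes
Cyd → Nia
Nia → Lou
Nia → Vic
Fay → Xiu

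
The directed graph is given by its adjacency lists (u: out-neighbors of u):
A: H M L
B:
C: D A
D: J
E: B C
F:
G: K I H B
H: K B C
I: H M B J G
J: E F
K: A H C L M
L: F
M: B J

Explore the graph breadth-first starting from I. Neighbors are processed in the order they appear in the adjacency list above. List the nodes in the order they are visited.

Visit I; enqueue H, M, B, J, G → queue [H, M, B, J, G]
Visit H; enqueue K, C → queue [M, B, J, G, K, C]
Visit M → queue [B, J, G, K, C]
Visit B → queue [J, G, K, C]
Visit J; enqueue E, F → queue [G, K, C, E, F]
Visit G → queue [K, C, E, F]
Visit K; enqueue A, L → queue [C, E, F, A, L]
Visit C; enqueue D → queue [E, F, A, L, D]
Visit E → queue [F, A, L, D]
Visit F → queue [A, L, D]
Visit A → queue [L, D]
Visit L → queue [D]
Visit D → queue []

I H M B J G K C E F A L D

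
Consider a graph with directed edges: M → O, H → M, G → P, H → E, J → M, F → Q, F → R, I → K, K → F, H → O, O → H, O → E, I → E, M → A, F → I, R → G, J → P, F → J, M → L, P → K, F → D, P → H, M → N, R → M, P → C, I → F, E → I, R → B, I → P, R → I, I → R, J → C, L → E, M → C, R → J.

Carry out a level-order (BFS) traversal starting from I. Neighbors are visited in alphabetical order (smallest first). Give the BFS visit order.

I -> E -> F -> K -> P -> R -> D -> J -> Q -> C -> H -> B -> G -> M -> O -> A -> L -> N

Visit I; enqueue E, F, K, P, R → queue [E, F, K, P, R]
Visit E → queue [F, K, P, R]
Visit F; enqueue D, J, Q → queue [K, P, R, D, J, Q]
Visit K → queue [P, R, D, J, Q]
Visit P; enqueue C, H → queue [R, D, J, Q, C, H]
Visit R; enqueue B, G, M → queue [D, J, Q, C, H, B, G, M]
Visit D → queue [J, Q, C, H, B, G, M]
Visit J → queue [Q, C, H, B, G, M]
Visit Q → queue [C, H, B, G, M]
Visit C → queue [H, B, G, M]
Visit H; enqueue O → queue [B, G, M, O]
Visit B → queue [G, M, O]
Visit G → queue [M, O]
Visit M; enqueue A, L, N → queue [O, A, L, N]
Visit O → queue [A, L, N]
Visit A → queue [L, N]
Visit L → queue [N]
Visit N → queue []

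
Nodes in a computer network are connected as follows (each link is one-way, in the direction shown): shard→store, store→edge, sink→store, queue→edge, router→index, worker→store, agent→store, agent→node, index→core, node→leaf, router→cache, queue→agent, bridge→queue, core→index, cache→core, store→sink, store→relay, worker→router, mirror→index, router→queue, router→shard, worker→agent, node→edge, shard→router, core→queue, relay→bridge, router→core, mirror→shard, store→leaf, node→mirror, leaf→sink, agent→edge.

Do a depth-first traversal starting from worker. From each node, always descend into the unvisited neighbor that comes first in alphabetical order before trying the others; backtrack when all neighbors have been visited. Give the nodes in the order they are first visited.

worker agent edge node leaf sink store relay bridge queue mirror index core shard router cache

Visit worker
worker → agent
agent → edge
agent → node
node → leaf
leaf → sink
sink → store
store → relay
relay → bridge
bridge → queue
node → mirror
mirror → index
index → core
mirror → shard
shard → router
router → cache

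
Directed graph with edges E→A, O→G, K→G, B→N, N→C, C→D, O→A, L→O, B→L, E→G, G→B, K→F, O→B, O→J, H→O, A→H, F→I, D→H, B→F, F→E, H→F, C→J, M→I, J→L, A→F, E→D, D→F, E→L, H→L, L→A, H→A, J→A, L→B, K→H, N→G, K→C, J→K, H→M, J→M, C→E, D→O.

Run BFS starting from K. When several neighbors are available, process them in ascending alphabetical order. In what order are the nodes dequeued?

Visit K; enqueue C, F, G, H → queue [C, F, G, H]
Visit C; enqueue D, E, J → queue [F, G, H, D, E, J]
Visit F; enqueue I → queue [G, H, D, E, J, I]
Visit G; enqueue B → queue [H, D, E, J, I, B]
Visit H; enqueue A, L, M, O → queue [D, E, J, I, B, A, L, M, O]
Visit D → queue [E, J, I, B, A, L, M, O]
Visit E → queue [J, I, B, A, L, M, O]
Visit J → queue [I, B, A, L, M, O]
Visit I → queue [B, A, L, M, O]
Visit B; enqueue N → queue [A, L, M, O, N]
Visit A → queue [L, M, O, N]
Visit L → queue [M, O, N]
Visit M → queue [O, N]
Visit O → queue [N]
Visit N → queue []

K → C → F → G → H → D → E → J → I → B → A → L → M → O → N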